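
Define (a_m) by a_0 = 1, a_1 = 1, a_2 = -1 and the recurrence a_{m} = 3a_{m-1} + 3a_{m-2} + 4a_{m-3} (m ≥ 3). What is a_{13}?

The ordinary generating function has denominator 1 - 3q - 3q^2 - 4q^3.
Iterating the recurrence: a_0,…,a_{13} = 1, 1, -1, 4, 13, 47, 196, 781, 3119, 12484, 49933, 199727, 798916, 3195661.

3195661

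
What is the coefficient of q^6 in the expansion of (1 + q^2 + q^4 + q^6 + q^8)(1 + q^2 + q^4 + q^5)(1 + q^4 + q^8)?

5

(1 + q^2 + q^4 + q^6 + q^8) has coefficients 1,0,1,0,1,0,1 for degrees 0…6.
(1 + q^2 + q^4 + q^5) has coefficients 1,0,1,0,1,1,0 for degrees 0…6.
Finally multiplying by (1 + q^4 + q^8), the product of all factors after the first has coefficients 1,0,1,0,2,1,1 for degrees 0…6.
[q^6] = 1·1 + 1·2 + 1·1 + 1·1 = 5.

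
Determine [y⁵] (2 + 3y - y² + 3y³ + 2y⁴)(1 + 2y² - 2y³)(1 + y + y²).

7

(2 + 3y - y² + 3y³ + 2y⁴) has coefficients 2,3,-1,3,2 for degrees 0…4.
(1 + 2y² - 2y³) has coefficients 1,0,2,-2,0,0 for degrees 0…5.
Finally multiplying by (1 + y + y²), the product of all factors after the first has coefficients 1,1,3,0,0,-2 for degrees 0…5.
[y⁵] = 2·(-2) + 3·0 − 1·0 + 3·3 + 2·1 = 7.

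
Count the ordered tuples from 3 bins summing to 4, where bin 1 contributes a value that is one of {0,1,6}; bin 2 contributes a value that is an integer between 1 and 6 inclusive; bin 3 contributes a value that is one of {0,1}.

The generating function for the choices is (1 + x + x⁶)·(x + x² + x³ + x⁴ + x⁵ + x⁶)·(1 + x); the count is [x⁴].
(1 + x + x⁶) has coefficients 1,1,0,0,0 for degrees 0…4.
(x + x² + x³ + x⁴ + x⁵ + x⁶) has coefficients 0,1,1,1,1 for degrees 0…4.
Finally multiplying by (1 + x), the product of all factors after the first has coefficients 0,1,2,2,2 for degrees 0…4.
[x⁴] = 1·2 + 1·2 = 4.

4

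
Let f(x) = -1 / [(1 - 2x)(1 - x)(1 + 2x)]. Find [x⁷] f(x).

Partial fractions give a closed form: a_n = (-1)·2^n + (1/3)·1^n + (-1/3)·(-2)^n.
At n = 7: a_7 = -85.

-85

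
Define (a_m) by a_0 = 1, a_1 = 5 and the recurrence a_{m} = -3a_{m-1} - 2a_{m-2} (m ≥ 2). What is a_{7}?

The ordinary generating function has denominator 1 + 3y + 2y^2.
Iterating the recurrence: a_0,…,a_{7} = 1, 5, -17, 41, -89, 185, -377, 761.

761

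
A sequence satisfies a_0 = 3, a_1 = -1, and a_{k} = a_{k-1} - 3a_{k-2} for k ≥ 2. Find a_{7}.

The ordinary generating function has denominator 1 - y + 3y^2.
Iterating the recurrence: a_0,…,a_{7} = 3, -1, -10, -7, 23, 44, -25, -157.

-157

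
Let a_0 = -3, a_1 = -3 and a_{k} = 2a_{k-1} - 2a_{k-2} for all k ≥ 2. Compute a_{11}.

96

The ordinary generating function has denominator 1 - 2q + 2q^2.
Iterating the recurrence: a_0,…,a_{11} = -3, -3, 0, 6, 12, 12, 0, -24, -48, -48, 0, 96.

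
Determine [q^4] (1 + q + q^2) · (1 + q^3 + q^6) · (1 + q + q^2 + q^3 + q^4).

(1 + q + q^2) has coefficients 1,1,1 for degrees 0…2.
(1 + q^3 + q^6) has coefficients 1,0,0,1,0 for degrees 0…4.
Finally multiplying by (1 + q + q^2 + q^3 + q^4), the product of all factors after the first has coefficients 1,1,1,2,2 for degrees 0…4.
[q^4] = 1·2 + 1·2 + 1·1 = 5.

5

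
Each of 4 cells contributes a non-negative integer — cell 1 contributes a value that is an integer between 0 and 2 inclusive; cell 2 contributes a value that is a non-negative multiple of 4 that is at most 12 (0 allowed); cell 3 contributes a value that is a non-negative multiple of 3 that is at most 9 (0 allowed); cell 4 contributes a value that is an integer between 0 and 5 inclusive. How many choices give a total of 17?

The generating function for the choices is (1 + q + q²)·(1 + q⁴ + q⁸ + q¹²)·(1 + q³ + q⁶ + q⁹)·(1 + q + q² + q³ + q⁴ + q⁵); the count is [q¹⁷].
(1 + q + q²) has coefficients 1,1,1 for degrees 0…2.
(1 + q⁴ + q⁸ + q¹²) has coefficients 1,0,0,0,1,0,0,0,1,0,0,0,1,0,0,0,0,0 for degrees 0…17.
Multiplying by (1 + q³ + q⁶ + q⁹) gives running coefficients 1,0,0,1,1,0,1,1,1,1,1,1,1,1,1,1,0,1 for degrees 0…17.
Finally multiplying by (1 + q + q² + q³ + q⁴ + q⁵), the product of all factors after the first has coefficients 1,1,1,2,3,3,3,4,5,5,5,6,6,6,6,6,5,5 for degrees 0…17.
[q¹⁷] = 1·5 + 1·5 + 1·6 = 16.

16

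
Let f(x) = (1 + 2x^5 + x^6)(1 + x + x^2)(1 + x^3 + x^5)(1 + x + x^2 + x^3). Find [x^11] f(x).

15

(1 + 2x^5 + x^6) has coefficients 1,0,0,0,0,2,1 for degrees 0…6.
(1 + x + x^2) has coefficients 1,1,1,0,0,0,0,0,0,0,0,0 for degrees 0…11.
Multiplying by (1 + x^3 + x^5) gives running coefficients 1,1,1,1,1,2,1,1,0,0,0,0 for degrees 0…11.
Finally multiplying by (1 + x + x^2 + x^3), the product of all factors after the first has coefficients 1,2,3,4,4,5,5,5,4,2,1,0 for degrees 0…11.
[x^11] = 1·0 + 2·5 + 1·5 = 15.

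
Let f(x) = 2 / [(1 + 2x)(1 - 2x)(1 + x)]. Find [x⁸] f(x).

Partial fractions give a closed form: a_n = (2)·(-2)^n + (2/3)·2^n + (-2/3)·(-1)^n.
At n = 8: a_8 = 682.

682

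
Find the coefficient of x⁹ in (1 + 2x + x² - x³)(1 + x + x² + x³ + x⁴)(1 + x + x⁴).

(1 + 2x + x² - x³) has coefficients 1,2,1,-1 for degrees 0…3.
(1 + x + x² + x³ + x⁴) has coefficients 1,1,1,1,1,0,0,0,0,0 for degrees 0…9.
Finally multiplying by (1 + x + x⁴), the product of all factors after the first has coefficients 1,2,2,2,3,2,1,1,1,0 for degrees 0…9.
[x⁹] = 1·0 + 2·1 + 1·1 − 1·1 = 2.

2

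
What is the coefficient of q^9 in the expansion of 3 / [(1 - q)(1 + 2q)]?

-1023

Partial fractions give a closed form: a_n = (1)·1^n + (2)·(-2)^n.
At n = 9: a_9 = -1023.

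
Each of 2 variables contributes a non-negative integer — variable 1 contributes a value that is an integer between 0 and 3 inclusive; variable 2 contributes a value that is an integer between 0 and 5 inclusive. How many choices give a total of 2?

3

The generating function for the choices is (1 + y + y² + y³)·(1 + y + y² + y³ + y⁴ + y⁵); the count is [y²].
(1 + y + y² + y³) has coefficients 1,1,1 for degrees 0…2.
(1 + y + y² + y³ + y⁴ + y⁵) has coefficients 1,1,1 for degrees 0…2.
[y²] = 1·1 + 1·1 + 1·1 = 3.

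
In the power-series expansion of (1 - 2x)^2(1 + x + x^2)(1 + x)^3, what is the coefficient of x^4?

(1 - 2x)^2 has coefficients 1,-4,4 for degrees 0…2.
(1 + x + x^2) has coefficients 1,1,1,0,0 for degrees 0…4.
Finally multiplying by (1 + x)^3, the product of all factors after the first has coefficients 1,4,7,7,4 for degrees 0…4.
[x^4] = 1·4 − 4·7 + 4·7 = 4.

4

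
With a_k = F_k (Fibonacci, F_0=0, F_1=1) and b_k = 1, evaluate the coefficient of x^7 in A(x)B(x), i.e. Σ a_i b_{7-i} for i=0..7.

33

Write out a_i and b_{7-i} for i = 0,…,7 and sum the products.
Σ = 0·1 + 1·1 + 1·1 + 2·1 + 3·1 + 5·1 + 8·1 + 13·1 = 33.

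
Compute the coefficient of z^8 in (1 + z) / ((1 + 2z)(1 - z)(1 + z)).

Partial fractions give a closed form: a_n = (2/3)·(-2)^n + (1/3)·1^n.
At n = 8: a_8 = 171.

171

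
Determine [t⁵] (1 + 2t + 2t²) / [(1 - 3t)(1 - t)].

686

The denominator gives the recurrence a_n = 4a_(n−1) − 3a_(n−2) for n ≥ 3; the numerator fixes a_0 = 1, a_1 = 6, a_2 = 23.
Iterating: 1, 6, 23, 74, 227, 686, so a_5 = 686.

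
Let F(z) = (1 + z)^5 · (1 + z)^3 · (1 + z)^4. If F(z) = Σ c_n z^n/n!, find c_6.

665280

The EGF product rule gives c_6 = Σ_{k_1+k_2+k_3=6} C(6; k_1,k_2,k_3) · ∏ g_i(k_i), where (1+z)^5 gives the falling factorial (5)_k; (1+z)^3 gives the falling factorial (3)_k; (1+z)^4 gives the falling factorial (4)_k.
g_1(k) for k = 0…6: 1, 5, 20, 60, 120, 120, 0.
g_2(k) for k = 0…6: 1, 3, 6, 6, 0, 0, 0.
g_3(k) for k = 0…6: 1, 4, 12, 24, 24, 0, 0.
First combine the last two factors: h(k) = Σ_j C(k,j)·g_2(j)·g_3(k−j) for k = 0…6: 1, 7, 42, 210, 840, 2520, 5040.
c_6 = Σ_k C(6,k)·g_1(k)·h(6−k) = 1·1·5040 + 6·5·2520 + 15·20·840 + 20·60·210 + 15·120·42 + 6·120·7 = 5040 + 75600 + 252000 + 252000 + 75600 + 5040 = 665280.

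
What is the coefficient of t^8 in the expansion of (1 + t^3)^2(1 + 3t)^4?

54

(1 + t^3)^2 has coefficients 1,0,0,2,0,0,1 for degrees 0…6.
(1 + 3t)^4 has coefficients 1,12,54,108,81,0,0,0,0 for degrees 0…8.
[t^8] = 1·0 + 2·0 + 1·54 = 54.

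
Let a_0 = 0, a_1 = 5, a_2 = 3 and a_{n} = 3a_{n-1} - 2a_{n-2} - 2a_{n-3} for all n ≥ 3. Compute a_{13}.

15867

The ordinary generating function has denominator 1 - 3q + 2q^2 + 2q^3.
Iterating the recurrence: a_0,…,a_{13} = 0, 5, 3, -1, -19, -61, -143, -269, -399, -373, 217, 2195, 6897, 15867.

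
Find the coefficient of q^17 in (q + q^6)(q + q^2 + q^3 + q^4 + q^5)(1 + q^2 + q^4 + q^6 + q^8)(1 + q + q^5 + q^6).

13

(q + q^6) has coefficients 0,1,0,0,0,0,1 for degrees 0…6.
(q + q^2 + q^3 + q^4 + q^5) has coefficients 0,1,1,1,1,1,0,0,0,0,0,0,0,0,0,0,0,0 for degrees 0…17.
Multiplying by (1 + q^2 + q^4 + q^6 + q^8) gives running coefficients 0,1,1,2,2,3,2,3,2,3,2,2,1,1,0,0,0,0 for degrees 0…17.
Finally multiplying by (1 + q + q^5 + q^6), the product of all factors after the first has coefficients 0,1,2,3,4,5,6,7,8,9,10,9,8,7,6,5,4,3 for degrees 0…17.
[q^17] = 1·4 + 1·9 = 13.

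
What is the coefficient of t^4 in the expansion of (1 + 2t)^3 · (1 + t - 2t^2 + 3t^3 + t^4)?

3

(1 + 2t)^3 has coefficients 1,6,12,8 for degrees 0…3.
(1 + t - 2t^2 + 3t^3 + t^4) has coefficients 1,1,-2,3,1 for degrees 0…4.
[t^4] = 1·1 + 6·3 + 12·(-2) + 8·1 = 3.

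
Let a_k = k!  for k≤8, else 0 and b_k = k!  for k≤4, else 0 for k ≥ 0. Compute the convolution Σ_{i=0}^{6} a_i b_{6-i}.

972

Write out a_i and b_{6-i} for i = 0,…,6 and sum the products.
Σ = 1·0 + 1·0 + 2·24 + 6·6 + 24·2 + 120·1 + 720·1 = 972.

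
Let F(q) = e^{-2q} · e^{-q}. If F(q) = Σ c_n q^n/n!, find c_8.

The EGF product rule gives c_8 = Σ_{k_1+k_2=8} C(8; k_1,k_2) · ∏ g_i(k_i), where e^{-2q} gives (-2)^k; e^{-q} gives (-1)^k.
g_1(k) for k = 0…8: 1, -2, 4, -8, 16, -32, 64, -128, 256.
g_2(k) for k = 0…8: 1, -1, 1, -1, 1, -1, 1, -1, 1.
c_8 = Σ_k C(8,k)·g_1(k)·g_2(8−k) = 1·1·1 + 8·(-2)·(-1) + 28·4·1 + 56·(-8)·(-1) + 70·16·1 + 56·(-32)·(-1) + 28·64·1 + 8·(-128)·(-1) + 1·256·1 = 1 + 16 + 112 + 448 + 1120 + 1792 + 1792 + 1024 + 256 = 6561.

6561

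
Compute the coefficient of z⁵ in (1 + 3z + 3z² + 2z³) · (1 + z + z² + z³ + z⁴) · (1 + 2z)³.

(1 + 3z + 3z² + 2z³) has coefficients 1,3,3,2 for degrees 0…3.
(1 + z + z² + z³ + z⁴) has coefficients 1,1,1,1,1,0 for degrees 0…5.
Finally multiplying by (1 + 2z)³, the product of all factors after the first has coefficients 1,7,19,27,27,26 for degrees 0…5.
[z⁵] = 1·26 + 3·27 + 3·27 + 2·19 = 226.

226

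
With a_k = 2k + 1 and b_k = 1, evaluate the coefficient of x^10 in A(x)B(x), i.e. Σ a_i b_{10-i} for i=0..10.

121

Write out a_i and b_{10-i} for i = 0,…,10 and sum the products.
Σ = 1·1 + 3·1 + 5·1 + 7·1 + 9·1 + 11·1 + 13·1 + 15·1 + 17·1 + 19·1 + 21·1 = 121.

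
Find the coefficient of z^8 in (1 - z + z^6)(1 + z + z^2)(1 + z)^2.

(1 - z + z^6) has coefficients 1,-1,0,0,0,0,1 for degrees 0…6.
(1 + z + z^2) has coefficients 1,1,1,0,0,0,0,0,0 for degrees 0…8.
Finally multiplying by (1 + z)^2, the product of all factors after the first has coefficients 1,3,4,3,1,0,0,0,0 for degrees 0…8.
[z^8] = 1·0 − 1·0 + 1·4 = 4.

4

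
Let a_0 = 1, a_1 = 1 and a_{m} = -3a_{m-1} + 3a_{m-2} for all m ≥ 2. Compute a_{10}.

The ordinary generating function has denominator 1 + 3y - 3y^2.
Iterating the recurrence: a_0,…,a_{10} = 1, 1, 0, 3, -9, 36, -135, 513, -1944, 7371, -27945.

-27945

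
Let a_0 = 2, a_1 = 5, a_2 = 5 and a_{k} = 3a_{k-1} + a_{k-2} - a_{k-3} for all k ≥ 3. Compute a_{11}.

192554

The ordinary generating function has denominator 1 - 3q - q^2 + q^3.
Iterating the recurrence: a_0,…,a_{11} = 2, 5, 5, 18, 54, 175, 561, 1804, 5798, 18637, 59905, 192554.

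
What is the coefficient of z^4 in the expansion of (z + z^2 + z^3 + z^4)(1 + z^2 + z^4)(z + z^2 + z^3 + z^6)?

4

(z + z^2 + z^3 + z^4) has coefficients 0,1,1,1,1 for degrees 0…4.
(1 + z^2 + z^4) has coefficients 1,0,1,0,1 for degrees 0…4.
Finally multiplying by (z + z^2 + z^3 + z^6), the product of all factors after the first has coefficients 0,1,1,2,1 for degrees 0…4.
[z^4] = 1·2 + 1·1 + 1·1 + 1·0 = 4.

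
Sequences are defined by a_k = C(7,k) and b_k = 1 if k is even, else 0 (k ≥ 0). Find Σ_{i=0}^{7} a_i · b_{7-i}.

64

This is [x^7] in the product of the two ordinary generating functions.
Σ = 1·0 + 7·1 + 21·0 + 35·1 + 35·0 + 21·1 + 7·0 + 1·1 = 64.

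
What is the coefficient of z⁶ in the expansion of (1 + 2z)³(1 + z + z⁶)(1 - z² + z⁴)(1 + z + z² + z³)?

(1 + 2z)³ has coefficients 1,6,12,8 for degrees 0…3.
(1 + z + z⁶) has coefficients 1,1,0,0,0,0,1 for degrees 0…6.
Multiplying by (1 - z² + z⁴) gives running coefficients 1,1,-1,-1,1,1,1 for degrees 0…6.
Finally multiplying by (1 + z + z² + z³), the product of all factors after the first has coefficients 1,2,1,0,0,0,2 for degrees 0…6.
[z⁶] = 1·2 + 6·0 + 12·0 + 8·0 = 2.

2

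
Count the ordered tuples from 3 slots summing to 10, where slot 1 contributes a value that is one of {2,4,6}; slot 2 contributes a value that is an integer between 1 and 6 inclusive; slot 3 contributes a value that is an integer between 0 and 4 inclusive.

12

The generating function for the choices is (t² + t⁴ + t⁶)·(t + t² + t³ + t⁴ + t⁵ + t⁶)·(1 + t + t² + t³ + t⁴); the count is [t¹⁰].
(t² + t⁴ + t⁶) has coefficients 0,0,1,0,1,0,1 for degrees 0…6.
(t + t² + t³ + t⁴ + t⁵ + t⁶) has coefficients 0,1,1,1,1,1,1,0,0,0,0 for degrees 0…10.
Finally multiplying by (1 + t + t² + t³ + t⁴), the product of all factors after the first has coefficients 0,1,2,3,4,5,5,4,3,2,1 for degrees 0…10.
[t¹⁰] = 1·3 + 1·5 + 1·4 = 12.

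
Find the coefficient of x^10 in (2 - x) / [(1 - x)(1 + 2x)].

1707

Partial fractions give a closed form: a_n = (1/3)·1^n + (5/3)·(-2)^n.
At n = 10: a_10 = 1707.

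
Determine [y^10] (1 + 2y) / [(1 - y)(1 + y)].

1

Partial fractions give a closed form: a_n = (3/2)·1^n + (-1/2)·(-1)^n.
At n = 10: a_10 = 1.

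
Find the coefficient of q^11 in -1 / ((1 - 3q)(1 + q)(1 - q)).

-199290

Partial fractions give a closed form: a_n = (-9/8)·3^n + (-1/8)·(-1)^n + (1/4)·1^n.
At n = 11: a_11 = -199290.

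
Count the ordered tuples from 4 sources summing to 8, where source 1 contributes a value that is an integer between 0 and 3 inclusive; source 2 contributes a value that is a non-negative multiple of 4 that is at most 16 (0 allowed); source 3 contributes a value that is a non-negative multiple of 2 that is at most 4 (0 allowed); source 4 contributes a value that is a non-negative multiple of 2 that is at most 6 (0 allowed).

11

The generating function for the choices is (1 + y + y^2 + y^3)·(1 + y^4 + y^8 + y^12 + y^16)·(1 + y^2 + y^4)·(1 + y^2 + y^4 + y^6); the count is [y^8].
(1 + y + y^2 + y^3) has coefficients 1,1,1,1 for degrees 0…3.
(1 + y^4 + y^8 + y^12 + y^16) has coefficients 1,0,0,0,1,0,0,0,1 for degrees 0…8.
Multiplying by (1 + y^2 + y^4) gives running coefficients 1,0,1,0,2,0,1,0,2 for degrees 0…8.
Finally multiplying by (1 + y^2 + y^4 + y^6), the product of all factors after the first has coefficients 1,0,2,0,4,0,5,0,6 for degrees 0…8.
[y^8] = 1·6 + 1·0 + 1·5 + 1·0 = 11.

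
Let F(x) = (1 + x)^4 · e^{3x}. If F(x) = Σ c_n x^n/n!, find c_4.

1473

The EGF product rule gives c_4 = Σ_{k_1+k_2=4} C(4; k_1,k_2) · ∏ g_i(k_i), where (1+x)^4 gives the falling factorial (4)_k; e^{3x} gives (3)^k.
g_1(k) for k = 0…4: 1, 4, 12, 24, 24.
g_2(k) for k = 0…4: 1, 3, 9, 27, 81.
c_4 = Σ_k C(4,k)·g_1(k)·g_2(4−k) = 1·1·81 + 4·4·27 + 6·12·9 + 4·24·3 + 1·24·1 = 81 + 432 + 648 + 288 + 24 = 1473.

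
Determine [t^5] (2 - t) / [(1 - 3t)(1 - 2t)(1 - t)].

The denominator gives the recurrence a_n = 6a_(n−1) − 11a_(n−2) + 6a_(n−3) for n ≥ 3; the numerator fixes a_0 = 2, a_1 = 11, a_2 = 44.
Iterating: 2, 11, 44, 155, 512, 1631, so a_5 = 1631.

1631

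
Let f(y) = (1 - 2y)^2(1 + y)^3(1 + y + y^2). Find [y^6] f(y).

(1 - 2y)^2 has coefficients 1,-4,4 for degrees 0…2.
(1 + y)^3 has coefficients 1,3,3,1,0,0,0 for degrees 0…6.
Finally multiplying by (1 + y + y^2), the product of all factors after the first has coefficients 1,4,7,7,4,1,0 for degrees 0…6.
[y^6] = 1·0 − 4·1 + 4·4 = 12.

12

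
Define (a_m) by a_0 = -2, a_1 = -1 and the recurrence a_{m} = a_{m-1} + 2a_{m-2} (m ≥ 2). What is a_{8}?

The ordinary generating function has denominator 1 - y - 2y^2.
Iterating the recurrence: a_0,…,a_{8} = -2, -1, -5, -7, -17, -31, -65, -127, -257.

-257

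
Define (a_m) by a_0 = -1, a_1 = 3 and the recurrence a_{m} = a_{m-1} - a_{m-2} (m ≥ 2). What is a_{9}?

The ordinary generating function has denominator 1 - t + t^2.
Iterating the recurrence: a_0,…,a_{9} = -1, 3, 4, 1, -3, -4, -1, 3, 4, 1.

1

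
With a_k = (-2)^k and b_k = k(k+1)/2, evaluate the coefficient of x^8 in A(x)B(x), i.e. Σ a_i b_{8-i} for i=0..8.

Write out a_i and b_{8-i} for i = 0,…,8 and sum the products.
Σ = 1·36 − 2·28 + 4·21 − 8·15 + 16·10 − 32·6 + 64·3 − 128·1 + 256·0 = -24.

-24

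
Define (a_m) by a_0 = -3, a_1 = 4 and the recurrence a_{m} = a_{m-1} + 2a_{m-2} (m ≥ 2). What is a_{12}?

1362

The ordinary generating function has denominator 1 - q - 2q^2.
Iterating the recurrence: a_0,…,a_{12} = -3, 4, -2, 6, 2, 14, 18, 46, 82, 174, 338, 686, 1362.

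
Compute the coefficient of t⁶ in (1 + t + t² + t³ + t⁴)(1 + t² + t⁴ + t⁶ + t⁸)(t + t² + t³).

7

(1 + t + t² + t³ + t⁴) has coefficients 1,1,1,1,1 for degrees 0…4.
(1 + t² + t⁴ + t⁶ + t⁸) has coefficients 1,0,1,0,1,0,1 for degrees 0…6.
Finally multiplying by (t + t² + t³), the product of all factors after the first has coefficients 0,1,1,2,1,2,1 for degrees 0…6.
[t⁶] = 1·1 + 1·2 + 1·1 + 1·2 + 1·1 = 7.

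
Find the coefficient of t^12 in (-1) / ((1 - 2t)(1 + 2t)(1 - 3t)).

-953317

Partial fractions give a closed form: a_n = (1)·2^n + (-1/5)·(-2)^n + (-9/5)·3^n.
At n = 12: a_12 = -953317.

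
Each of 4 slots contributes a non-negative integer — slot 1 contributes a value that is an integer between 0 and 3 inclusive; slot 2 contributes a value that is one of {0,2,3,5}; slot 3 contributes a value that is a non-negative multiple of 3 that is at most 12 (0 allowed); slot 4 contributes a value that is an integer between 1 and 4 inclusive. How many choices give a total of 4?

The generating function for the choices is (1 + t + t² + t³)·(1 + t² + t³ + t⁵)·(1 + t³ + t⁶ + t⁹ + t¹²)·(t + t² + t³ + t⁴); the count is [t⁴].
(1 + t + t² + t³) has coefficients 1,1,1,1 for degrees 0…3.
(1 + t² + t³ + t⁵) has coefficients 1,0,1,1,0 for degrees 0…4.
Multiplying by (1 + t³ + t⁶ + t⁹ + t¹²) gives running coefficients 1,0,1,2,0 for degrees 0…4.
Finally multiplying by (t + t² + t³ + t⁴), the product of all factors after the first has coefficients 0,1,1,2,4 for degrees 0…4.
[t⁴] = 1·4 + 1·2 + 1·1 + 1·1 = 8.

8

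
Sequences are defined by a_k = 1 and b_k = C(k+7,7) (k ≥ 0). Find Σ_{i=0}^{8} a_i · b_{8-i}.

Write out a_i and b_{8-i} for i = 0,…,8 and sum the products.
Σ = 1·6435 + 1·3432 + 1·1716 + 1·792 + 1·330 + 1·120 + 1·36 + 1·8 + 1·1 = 12870.

12870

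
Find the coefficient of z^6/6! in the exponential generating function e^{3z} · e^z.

4096

The EGF product rule gives c_6 = Σ_{k_1+k_2=6} C(6; k_1,k_2) · ∏ g_i(k_i), where e^{3z} gives (3)^k; e^z gives (1)^k.
g_1(k) for k = 0…6: 1, 3, 9, 27, 81, 243, 729.
g_2(k) for k = 0…6: 1, 1, 1, 1, 1, 1, 1.
c_6 = Σ_k C(6,k)·g_1(k)·g_2(6−k) = 1·1·1 + 6·3·1 + 15·9·1 + 20·27·1 + 15·81·1 + 6·243·1 + 1·729·1 = 1 + 18 + 135 + 540 + 1215 + 1458 + 729 = 4096.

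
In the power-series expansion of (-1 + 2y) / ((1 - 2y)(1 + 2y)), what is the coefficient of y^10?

-1024

Partial fractions give a closed form: a_n = (-1)·(-2)^n.
At n = 10: a_10 = -1024.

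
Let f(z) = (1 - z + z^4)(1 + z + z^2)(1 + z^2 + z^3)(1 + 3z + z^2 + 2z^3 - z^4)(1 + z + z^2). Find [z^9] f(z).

26

(1 - z + z^4) has coefficients 1,-1,0,0,1 for degrees 0…4.
(1 + z + z^2) has coefficients 1,1,1,0,0,0,0,0,0,0 for degrees 0…9.
Multiplying by (1 + z^2 + z^3) gives running coefficients 1,1,2,2,2,1,0,0,0,0 for degrees 0…9.
Multiplying by (1 + 3z + z^2 + 2z^3 - z^4) gives running coefficients 1,4,6,11,11,12,7,3,0,-1 for degrees 0…9.
Finally multiplying by (1 + z + z^2), the product of all factors after the first has coefficients 1,5,11,21,28,34,30,22,10,2 for degrees 0…9.
[z^9] = 1·2 − 1·10 + 1·34 = 26.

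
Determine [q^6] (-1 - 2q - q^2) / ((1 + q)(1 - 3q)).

-972

The denominator gives the recurrence a_n = 2a_(n−1) + 3a_(n−2) for n ≥ 3; the numerator fixes a_0 = -1, a_1 = -4, a_2 = -12.
Iterating: -1, -4, -12, -36, -108, -324, -972, so a_6 = -972.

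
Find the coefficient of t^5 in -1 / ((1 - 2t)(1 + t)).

-21

The denominator gives the recurrence a_n = a_(n−1) + 2a_(n−2) for n ≥ 2; the numerator fixes a_0 = -1, a_1 = -1.
Iterating: -1, -1, -3, -5, -11, -21, so a_5 = -21.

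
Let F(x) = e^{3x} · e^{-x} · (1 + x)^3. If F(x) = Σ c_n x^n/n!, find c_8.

24832

The EGF product rule gives c_8 = Σ_{k_1+k_2+k_3=8} C(8; k_1,k_2,k_3) · ∏ g_i(k_i), where e^{3x} gives (3)^k; e^{-x} gives (-1)^k; (1+x)^3 gives the falling factorial (3)_k.
g_1(k) for k = 0…8: 1, 3, 9, 27, 81, 243, 729, 2187, 6561.
g_2(k) for k = 0…8: 1, -1, 1, -1, 1, -1, 1, -1, 1.
g_3(k) for k = 0…8: 1, 3, 6, 6, 0, 0, 0, 0, 0.
First combine the last two factors: h(k) = Σ_j C(k,j)·g_2(j)·g_3(k−j) for k = 0…8: 1, 2, 1, -4, 1, 14, -47, 104, -191.
c_8 = Σ_k C(8,k)·g_1(k)·h(8−k) = 1·1·(-191) + 8·3·104 + 28·9·(-47) + 56·27·14 + 70·81·1 + 56·243·(-4) + 28·729·1 + 8·2187·2 + 1·6561·1 = −191 + 2496 − 11844 + 21168 + 5670 − 54432 + 20412 + 34992 + 6561 = 24832.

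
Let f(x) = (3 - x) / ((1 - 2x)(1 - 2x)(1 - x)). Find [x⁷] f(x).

4610

The denominator gives the recurrence a_n = 5a_(n−1) − 8a_(n−2) + 4a_(n−3) for n ≥ 3; the numerator fixes a_0 = 3, a_1 = 14, a_2 = 46.
Iterating: 3, 14, 46, 130, 338, 834, 1986, 4610, so a_7 = 4610.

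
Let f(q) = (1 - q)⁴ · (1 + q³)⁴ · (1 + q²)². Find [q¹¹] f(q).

-36

(1 - q)⁴ has coefficients 1,-4,6,-4,1 for degrees 0…4.
(1 + q³)⁴ has coefficients 1,0,0,4,0,0,6,0,0,4,0,0 for degrees 0…11.
Finally multiplying by (1 + q²)², the product of all factors after the first has coefficients 1,0,2,4,1,8,6,4,12,4,6,8 for degrees 0…11.
[q¹¹] = 1·8 − 4·6 + 6·4 − 4·12 + 1·4 = -36.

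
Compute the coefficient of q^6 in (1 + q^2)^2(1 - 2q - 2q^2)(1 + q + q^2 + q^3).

-11

(1 + q^2)^2 has coefficients 1,0,2,0,1 for degrees 0…4.
(1 - 2q - 2q^2) has coefficients 1,-2,-2,0,0,0,0 for degrees 0…6.
Finally multiplying by (1 + q + q^2 + q^3), the product of all factors after the first has coefficients 1,-1,-3,-3,-4,-2,0 for degrees 0…6.
[q^6] = 1·0 + 2·(-4) + 1·(-3) = -11.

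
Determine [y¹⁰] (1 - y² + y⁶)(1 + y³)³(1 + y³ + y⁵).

(1 - y² + y⁶) has coefficients 1,0,-1,0,0,0,1 for degrees 0…6.
(1 + y³)³ has coefficients 1,0,0,3,0,0,3,0,0,1,0 for degrees 0…10.
Finally multiplying by (1 + y³ + y⁵), the product of all factors after the first has coefficients 1,0,0,4,0,1,6,0,3,4,0 for degrees 0…10.
[y¹⁰] = 1·0 − 1·3 + 1·0 = -3.

-3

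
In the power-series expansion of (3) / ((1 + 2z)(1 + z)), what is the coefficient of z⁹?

-3069

The denominator gives the recurrence a_n = −3a_(n−1) − 2a_(n−2) for n ≥ 2; the numerator fixes a_0 = 3, a_1 = -9.
Iterating: 3, -9, 21, -45, 93, -189, 381, -765, 1533, -3069, so a_9 = -3069.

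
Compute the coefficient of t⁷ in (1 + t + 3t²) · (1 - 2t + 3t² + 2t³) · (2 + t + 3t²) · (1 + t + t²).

77

(1 + t + 3t²) has coefficients 1,1,3 for degrees 0…2.
(1 - 2t + 3t² + 2t³) has coefficients 1,-2,3,2,0,0,0,0 for degrees 0…7.
Multiplying by (2 + t + 3t²) gives running coefficients 2,-3,7,1,11,6,0,0 for degrees 0…7.
Finally multiplying by (1 + t + t²), the product of all factors after the first has coefficients 2,-1,6,5,19,18,17,6 for degrees 0…7.
[t⁷] = 1·6 + 1·17 + 3·18 = 77.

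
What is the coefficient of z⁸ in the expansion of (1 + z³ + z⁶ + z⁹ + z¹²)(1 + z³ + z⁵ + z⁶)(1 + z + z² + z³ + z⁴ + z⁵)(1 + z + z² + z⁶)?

(1 + z³ + z⁶ + z⁹ + z¹²) has coefficients 1,0,0,1,0,0,1,0,0 for degrees 0…8.
(1 + z³ + z⁵ + z⁶) has coefficients 1,0,0,1,0,1,1,0,0 for degrees 0…8.
Multiplying by (1 + z + z² + z³ + z⁴ + z⁵) gives running coefficients 1,1,1,2,2,3,3,3,3 for degrees 0…8.
Finally multiplying by (1 + z + z² + z⁶), the product of all factors after the first has coefficients 1,2,3,4,5,7,9,10,10 for degrees 0…8.
[z⁸] = 1·10 + 1·7 + 1·3 = 20.

20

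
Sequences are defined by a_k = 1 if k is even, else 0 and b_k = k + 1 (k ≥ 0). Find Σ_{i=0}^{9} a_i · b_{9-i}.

This is [x^9] in the product of the two ordinary generating functions.
Σ = 1·10 + 0·9 + 1·8 + 0·7 + 1·6 + 0·5 + 1·4 + 0·3 + 1·2 + 0·1 = 30.

30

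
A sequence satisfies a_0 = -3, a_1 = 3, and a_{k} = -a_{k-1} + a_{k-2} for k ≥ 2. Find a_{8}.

-102

The ordinary generating function has denominator 1 + t - t^2.
Iterating the recurrence: a_0,…,a_{8} = -3, 3, -6, 9, -15, 24, -39, 63, -102.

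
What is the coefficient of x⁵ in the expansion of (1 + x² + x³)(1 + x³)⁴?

(1 + x² + x³) has coefficients 1,0,1,1 for degrees 0…3.
(1 + x³)⁴ has coefficients 1,0,0,4,0,0 for degrees 0…5.
[x⁵] = 1·0 + 1·4 + 1·0 = 4.

4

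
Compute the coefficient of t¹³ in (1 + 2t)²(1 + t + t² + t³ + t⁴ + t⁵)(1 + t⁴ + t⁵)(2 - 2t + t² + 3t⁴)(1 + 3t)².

1054

(1 + 2t)² has coefficients 1,4,4 for degrees 0…2.
(1 + t + t² + t³ + t⁴ + t⁵) has coefficients 1,1,1,1,1,1,0,0,0,0,0,0,0,0 for degrees 0…13.
Multiplying by (1 + t⁴ + t⁵) gives running coefficients 1,1,1,1,2,3,2,2,2,2,1,0,0,0 for degrees 0…13.
Multiplying by (2 - 2t + t² + 3t⁴) gives running coefficients 2,0,1,1,6,6,3,6,8,11,6,6,7,6 for degrees 0…13.
Finally multiplying by (1 + 3t)², the product of all factors after the first has coefficients 2,12,19,7,21,51,93,78,71,113,144,141,97,102 for degrees 0…13.
[t¹³] = 1·102 + 4·97 + 4·141 = 1054.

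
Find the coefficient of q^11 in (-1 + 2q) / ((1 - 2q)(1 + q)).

The denominator gives the recurrence a_n = a_(n−1) + 2a_(n−2) for n ≥ 2; the numerator fixes a_0 = -1, a_1 = 1.
Iterating: -1, 1, -1, 1, -1, 1, -1, 1, -1, 1, -1, 1, so a_11 = 1.

1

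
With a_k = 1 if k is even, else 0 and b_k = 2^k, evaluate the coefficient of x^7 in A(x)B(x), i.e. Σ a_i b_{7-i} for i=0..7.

The convolution is the x^7 coefficient of A(x)B(x).
Σ = 1·128 + 0·64 + 1·32 + 0·16 + 1·8 + 0·4 + 1·2 + 0·1 = 170.

170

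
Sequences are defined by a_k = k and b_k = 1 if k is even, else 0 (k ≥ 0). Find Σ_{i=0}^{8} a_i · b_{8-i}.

20

Write out a_i and b_{8-i} for i = 0,…,8 and sum the products.
Σ = 0·1 + 1·0 + 2·1 + 3·0 + 4·1 + 5·0 + 6·1 + 7·0 + 8·1 = 20.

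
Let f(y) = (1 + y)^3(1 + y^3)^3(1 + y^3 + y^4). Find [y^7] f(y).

22

(1 + y)^3 has coefficients 1,3,3,1 for degrees 0…3.
(1 + y^3)^3 has coefficients 1,0,0,3,0,0,3,0 for degrees 0…7.
Finally multiplying by (1 + y^3 + y^4), the product of all factors after the first has coefficients 1,0,0,4,1,0,6,3 for degrees 0…7.
[y^7] = 1·3 + 3·6 + 3·0 + 1·1 = 22.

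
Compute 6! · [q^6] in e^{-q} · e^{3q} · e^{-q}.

The EGF product rule gives c_6 = Σ_{k_1+k_2+k_3=6} C(6; k_1,k_2,k_3) · ∏ g_i(k_i), where e^{-q} gives (-1)^k; e^{3q} gives (3)^k; e^{-q} gives (-1)^k.
g_1(k) for k = 0…6: 1, -1, 1, -1, 1, -1, 1.
g_2(k) for k = 0…6: 1, 3, 9, 27, 81, 243, 729.
g_3(k) for k = 0…6: 1, -1, 1, -1, 1, -1, 1.
First combine the last two factors: h(k) = Σ_j C(k,j)·g_2(j)·g_3(k−j) for k = 0…6: 1, 2, 4, 8, 16, 32, 64.
c_6 = Σ_k C(6,k)·g_1(k)·h(6−k) = 1·1·64 + 6·(-1)·32 + 15·1·16 + 20·(-1)·8 + 15·1·4 + 6·(-1)·2 + 1·1·1 = 64 − 192 + 240 − 160 + 60 − 12 + 1 = 1.

1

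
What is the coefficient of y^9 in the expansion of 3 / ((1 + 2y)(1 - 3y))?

The denominator gives the recurrence a_n = a_(n−1) + 6a_(n−2) for n ≥ 2; the numerator fixes a_0 = 3, a_1 = 3.
Iterating: 3, 3, 21, 39, 165, 399, 1389, 3783, 12117, 34815, so a_9 = 34815.

34815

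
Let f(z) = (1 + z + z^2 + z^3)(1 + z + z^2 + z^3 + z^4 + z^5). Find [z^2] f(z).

3

(1 + z + z^2 + z^3) has coefficients 1,1,1 for degrees 0…2.
(1 + z + z^2 + z^3 + z^4 + z^5) has coefficients 1,1,1 for degrees 0…2.
[z^2] = 1·1 + 1·1 + 1·1 = 3.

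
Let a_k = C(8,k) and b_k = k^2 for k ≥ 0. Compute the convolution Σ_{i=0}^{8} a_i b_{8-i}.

This is [x^8] in the product of the two ordinary generating functions.
Σ = 1·64 + 8·49 + 28·36 + 56·25 + 70·16 + 56·9 + 28·4 + 8·1 + 1·0 = 4608.

4608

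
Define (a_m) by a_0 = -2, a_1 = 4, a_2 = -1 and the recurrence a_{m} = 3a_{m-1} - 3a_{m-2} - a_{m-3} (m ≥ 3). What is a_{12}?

The ordinary generating function has denominator 1 - 3q + 3q^2 + q^3.
Iterating the recurrence: a_0,…,a_{12} = -2, 4, -1, -13, -40, -80, -107, -41, 278, 1064, 2399, 3727, 2920.

2920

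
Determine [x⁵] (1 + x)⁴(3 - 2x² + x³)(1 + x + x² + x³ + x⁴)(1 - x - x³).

(1 + x)⁴ has coefficients 1,4,6,4,1 for degrees 0…4.
(3 - 2x² + x³) has coefficients 3,0,-2,1,0,0 for degrees 0…5.
Multiplying by (1 + x + x² + x³ + x⁴) gives running coefficients 3,3,1,2,2,-1 for degrees 0…5.
Finally multiplying by (1 - x - x³), the product of all factors after the first has coefficients 3,0,-2,-2,-3,-4 for degrees 0…5.
[x⁵] = 1·(-4) + 4·(-3) + 6·(-2) + 4·(-2) + 1·0 = -36.

-36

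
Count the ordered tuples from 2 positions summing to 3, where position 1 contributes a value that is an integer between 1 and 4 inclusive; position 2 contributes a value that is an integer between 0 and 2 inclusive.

The generating function for the choices is (q + q^2 + q^3 + q^4)·(1 + q + q^2); the count is [q^3].
(q + q^2 + q^3 + q^4) has coefficients 0,1,1,1 for degrees 0…3.
(1 + q + q^2) has coefficients 1,1,1,0 for degrees 0…3.
[q^3] = 1·1 + 1·1 + 1·1 = 3.

3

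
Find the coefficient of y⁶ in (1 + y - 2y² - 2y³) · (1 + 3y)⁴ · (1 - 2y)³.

676

(1 + y - 2y² - 2y³) has coefficients 1,1,-2,-2 for degrees 0…3.
(1 + 3y)⁴ has coefficients 1,12,54,108,81,0,0 for degrees 0…6.
Finally multiplying by (1 - 2y)³, the product of all factors after the first has coefficients 1,6,-6,-80,-15,378,108 for degrees 0…6.
[y⁶] = 1·108 + 1·378 − 2·(-15) − 2·(-80) = 676.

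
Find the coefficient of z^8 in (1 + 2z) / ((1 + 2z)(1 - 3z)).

6561

The denominator gives the recurrence a_n = a_(n−1) + 6a_(n−2) for n ≥ 3; the numerator fixes a_0 = 1, a_1 = 3, a_2 = 9.
Iterating: 1, 3, 9, 27, 81, 243, 729, 2187, 6561, so a_8 = 6561.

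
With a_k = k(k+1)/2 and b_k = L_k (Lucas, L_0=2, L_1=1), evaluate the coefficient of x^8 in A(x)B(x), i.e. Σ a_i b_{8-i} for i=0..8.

442

This is [x^8] in the product of the two ordinary generating functions.
Σ = 0·47 + 1·29 + 3·18 + 6·11 + 10·7 + 15·4 + 21·3 + 28·1 + 36·2 = 442.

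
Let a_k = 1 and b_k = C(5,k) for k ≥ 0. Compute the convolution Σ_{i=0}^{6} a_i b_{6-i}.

The convolution is the t^6 coefficient of A(t)B(t).
Σ = 1·0 + 1·1 + 1·5 + 1·10 + 1·10 + 1·5 + 1·1 = 32.

32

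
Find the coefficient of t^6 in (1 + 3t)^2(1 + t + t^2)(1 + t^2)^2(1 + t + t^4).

89

(1 + 3t)^2 has coefficients 1,6,9 for degrees 0…2.
(1 + t + t^2) has coefficients 1,1,1,0,0,0,0 for degrees 0…6.
Multiplying by (1 + t^2)^2 gives running coefficients 1,1,3,2,3,1,1 for degrees 0…6.
Finally multiplying by (1 + t + t^4), the product of all factors after the first has coefficients 1,2,4,5,6,5,5 for degrees 0…6.
[t^6] = 1·5 + 6·5 + 9·6 = 89.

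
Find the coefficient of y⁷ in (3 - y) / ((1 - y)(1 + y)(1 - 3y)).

6560

Partial fractions give a closed form: a_n = (-1/2)·1^n + (1/2)·(-1)^n + (3)·3^n.
At n = 7: a_7 = 6560.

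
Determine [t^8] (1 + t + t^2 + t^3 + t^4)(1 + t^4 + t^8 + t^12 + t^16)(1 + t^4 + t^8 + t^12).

(1 + t + t^2 + t^3 + t^4) has coefficients 1,1,1,1,1 for degrees 0…4.
(1 + t^4 + t^8 + t^12 + t^16) has coefficients 1,0,0,0,1,0,0,0,1 for degrees 0…8.
Finally multiplying by (1 + t^4 + t^8 + t^12), the product of all factors after the first has coefficients 1,0,0,0,2,0,0,0,3 for degrees 0…8.
[t^8] = 1·3 + 1·0 + 1·0 + 1·0 + 1·2 = 5.

5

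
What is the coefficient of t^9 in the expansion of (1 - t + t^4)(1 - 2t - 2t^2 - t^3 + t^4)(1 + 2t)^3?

-22

(1 - t + t^4) has coefficients 1,-1,0,0,1 for degrees 0…4.
(1 - 2t - 2t^2 - t^3 + t^4) has coefficients 1,-2,-2,-1,1,0,0,0,0,0 for degrees 0…9.
Finally multiplying by (1 + 2t)^3, the product of all factors after the first has coefficients 1,4,-2,-29,-45,-22,4,8,0,0 for degrees 0…9.
[t^9] = 1·0 − 1·0 + 1·(-22) = -22.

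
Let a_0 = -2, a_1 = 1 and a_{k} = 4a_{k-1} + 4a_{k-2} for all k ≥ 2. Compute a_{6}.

The ordinary generating function has denominator 1 - 4q - 4q^2.
Iterating the recurrence: a_0,…,a_{6} = -2, 1, -4, -12, -64, -304, -1472.

-1472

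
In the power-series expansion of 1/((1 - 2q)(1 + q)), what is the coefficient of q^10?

Partial fractions give a closed form: a_n = (2/3)·2^n + (1/3)·(-1)^n.
At n = 10: a_10 = 683.

683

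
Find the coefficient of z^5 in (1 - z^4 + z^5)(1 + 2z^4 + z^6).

1

(1 - z^4 + z^5) has coefficients 1,0,0,0,-1,1 for degrees 0…5.
(1 + 2z^4 + z^6) has coefficients 1,0,0,0,2,0 for degrees 0…5.
[z^5] = 1·0 − 1·0 + 1·1 = 1.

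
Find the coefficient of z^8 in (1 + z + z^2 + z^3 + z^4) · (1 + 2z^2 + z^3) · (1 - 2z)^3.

(1 + z + z^2 + z^3 + z^4) has coefficients 1,1,1,1,1 for degrees 0…4.
(1 + 2z^2 + z^3) has coefficients 1,0,2,1,0,0,0,0,0 for degrees 0…8.
Finally multiplying by (1 - 2z)^3, the product of all factors after the first has coefficients 1,-6,14,-19,18,-4,-8,0,0 for degrees 0…8.
[z^8] = 1·0 + 1·0 + 1·(-8) + 1·(-4) + 1·18 = 6.

6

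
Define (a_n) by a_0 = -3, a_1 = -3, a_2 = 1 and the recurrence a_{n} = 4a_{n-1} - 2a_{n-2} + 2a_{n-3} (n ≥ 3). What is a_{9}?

The ordinary generating function has denominator 1 - 4q + 2q^2 - 2q^3.
Iterating the recurrence: a_0,…,a_{9} = -3, -3, 1, 4, 8, 26, 96, 348, 1252, 4504.

4504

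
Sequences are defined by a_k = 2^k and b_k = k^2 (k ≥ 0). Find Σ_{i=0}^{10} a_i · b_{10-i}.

5998

The convolution is the x^10 coefficient of A(x)B(x).
Σ = 1·100 + 2·81 + 4·64 + 8·49 + 16·36 + 32·25 + 64·16 + 128·9 + 256·4 + 512·1 + 1024·0 = 5998.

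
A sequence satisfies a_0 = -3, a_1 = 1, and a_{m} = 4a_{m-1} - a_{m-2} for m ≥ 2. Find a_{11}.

The ordinary generating function has denominator 1 - 4x + x^2.
Iterating the recurrence: a_0,…,a_{11} = -3, 1, 7, 27, 101, 377, 1407, 5251, 19597, 73137, 272951, 1018667.

1018667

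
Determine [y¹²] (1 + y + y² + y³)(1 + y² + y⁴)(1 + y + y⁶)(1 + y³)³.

(1 + y + y² + y³) has coefficients 1,1,1,1 for degrees 0…3.
(1 + y² + y⁴) has coefficients 1,0,1,0,1,0,0,0,0,0,0,0,0 for degrees 0…12.
Multiplying by (1 + y + y⁶) gives running coefficients 1,1,1,1,1,1,1,0,1,0,1,0,0 for degrees 0…12.
Finally multiplying by (1 + y³)³, the product of all factors after the first has coefficients 1,1,1,4,4,4,7,6,7,7,5,7,4 for degrees 0…12.
[y¹²] = 1·4 + 1·7 + 1·5 + 1·7 = 23.

23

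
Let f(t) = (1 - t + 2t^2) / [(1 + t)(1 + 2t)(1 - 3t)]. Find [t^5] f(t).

Partial fractions give a closed form: a_n = (-1)·(-1)^n + (8/5)·(-2)^n + (2/5)·3^n.
At n = 5: a_5 = 47.

47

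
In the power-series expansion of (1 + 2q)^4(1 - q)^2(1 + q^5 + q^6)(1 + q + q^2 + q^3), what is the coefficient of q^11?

(1 + 2q)^4 has coefficients 1,8,24,32,16 for degrees 0…4.
(1 - q)^2 has coefficients 1,-2,1,0,0,0,0,0,0,0,0,0 for degrees 0…11.
Multiplying by (1 + q^5 + q^6) gives running coefficients 1,-2,1,0,0,1,-1,-1,1,0,0,0 for degrees 0…11.
Finally multiplying by (1 + q + q^2 + q^3), the product of all factors after the first has coefficients 1,-1,0,0,-1,2,0,-1,0,-1,0,1 for degrees 0…11.
[q^11] = 1·1 + 8·0 + 24·(-1) + 32·0 + 16·(-1) = -39.

-39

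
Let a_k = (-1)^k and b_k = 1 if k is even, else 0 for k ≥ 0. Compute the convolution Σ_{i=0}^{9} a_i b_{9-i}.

-5

The convolution is the x^9 coefficient of A(x)B(x).
Σ = 1·0 − 1·1 + 1·0 − 1·1 + 1·0 − 1·1 + 1·0 − 1·1 + 1·0 − 1·1 = -5.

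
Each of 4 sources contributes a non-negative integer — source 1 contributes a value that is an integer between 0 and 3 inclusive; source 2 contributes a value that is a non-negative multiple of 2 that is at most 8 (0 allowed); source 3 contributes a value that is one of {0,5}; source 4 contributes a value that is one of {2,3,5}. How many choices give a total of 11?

11

The generating function for the choices is (1 + q + q^2 + q^3)·(1 + q^2 + q^4 + q^6 + q^8)·(1 + q^5)·(q^2 + q^3 + q^5); the count is [q^11].
(1 + q + q^2 + q^3) has coefficients 1,1,1,1 for degrees 0…3.
(1 + q^2 + q^4 + q^6 + q^8) has coefficients 1,0,1,0,1,0,1,0,1,0,0,0 for degrees 0…11.
Multiplying by (1 + q^5) gives running coefficients 1,0,1,0,1,1,1,1,1,1,0,1 for degrees 0…11.
Finally multiplying by (q^2 + q^3 + q^5), the product of all factors after the first has coefficients 0,0,1,1,1,2,1,3,2,3,3,3 for degrees 0…11.
[q^11] = 1·3 + 1·3 + 1·3 + 1·2 = 11.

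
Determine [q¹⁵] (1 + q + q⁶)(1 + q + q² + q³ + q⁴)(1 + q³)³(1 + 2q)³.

(1 + q + q⁶) has coefficients 1,1,0,0,0,0,1 for degrees 0…6.
(1 + q + q² + q³ + q⁴) has coefficients 1,1,1,1,1,0,0,0,0,0,0,0,0,0,0,0 for degrees 0…15.
Multiplying by (1 + q³)³ gives running coefficients 1,1,1,4,4,3,6,6,3,4,4,1,1,1,0,0 for degrees 0…15.
Finally multiplying by (1 + 2q)³, the product of all factors after the first has coefficients 1,7,19,30,48,83,104,110,135,142,112,97,87,51,26,20 for degrees 0…15.
[q¹⁵] = 1·20 + 1·26 + 1·142 = 188.

188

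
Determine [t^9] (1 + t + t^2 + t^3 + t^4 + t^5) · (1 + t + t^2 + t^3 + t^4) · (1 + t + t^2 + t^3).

(1 + t + t^2 + t^3 + t^4 + t^5) has coefficients 1,1,1,1,1,1 for degrees 0…5.
(1 + t + t^2 + t^3 + t^4) has coefficients 1,1,1,1,1,0,0,0,0,0 for degrees 0…9.
Finally multiplying by (1 + t + t^2 + t^3), the product of all factors after the first has coefficients 1,2,3,4,4,3,2,1,0,0 for degrees 0…9.
[t^9] = 1·0 + 1·0 + 1·1 + 1·2 + 1·3 + 1·4 = 10.

10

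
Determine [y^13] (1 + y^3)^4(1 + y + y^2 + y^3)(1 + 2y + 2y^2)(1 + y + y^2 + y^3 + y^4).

(1 + y^3)^4 has coefficients 1,0,0,4,0,0,6,0,0,4,0,0,1 for degrees 0…12.
(1 + y + y^2 + y^3) has coefficients 1,1,1,1,0,0,0,0,0,0,0,0,0,0 for degrees 0…13.
Multiplying by (1 + 2y + 2y^2) gives running coefficients 1,3,5,5,4,2,0,0,0,0,0,0,0,0 for degrees 0…13.
Finally multiplying by (1 + y + y^2 + y^3 + y^4), the product of all factors after the first has coefficients 1,4,9,14,18,19,16,11,6,2,0,0,0,0 for degrees 0…13.
[y^13] = 1·0 + 4·0 + 6·11 + 4·18 + 1·4 = 142.

142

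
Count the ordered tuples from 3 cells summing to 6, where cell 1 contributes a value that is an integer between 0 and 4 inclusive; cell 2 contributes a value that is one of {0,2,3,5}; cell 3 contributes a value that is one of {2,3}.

6

The generating function for the choices is (1 + x + x^2 + x^3 + x^4)·(1 + x^2 + x^3 + x^5)·(x^2 + x^3); the count is [x^6].
(1 + x + x^2 + x^3 + x^4) has coefficients 1,1,1,1,1 for degrees 0…4.
(1 + x^2 + x^3 + x^5) has coefficients 1,0,1,1,0,1,0 for degrees 0…6.
Finally multiplying by (x^2 + x^3), the product of all factors after the first has coefficients 0,0,1,1,1,2,1 for degrees 0…6.
[x^6] = 1·1 + 1·2 + 1·1 + 1·1 + 1·1 = 6.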